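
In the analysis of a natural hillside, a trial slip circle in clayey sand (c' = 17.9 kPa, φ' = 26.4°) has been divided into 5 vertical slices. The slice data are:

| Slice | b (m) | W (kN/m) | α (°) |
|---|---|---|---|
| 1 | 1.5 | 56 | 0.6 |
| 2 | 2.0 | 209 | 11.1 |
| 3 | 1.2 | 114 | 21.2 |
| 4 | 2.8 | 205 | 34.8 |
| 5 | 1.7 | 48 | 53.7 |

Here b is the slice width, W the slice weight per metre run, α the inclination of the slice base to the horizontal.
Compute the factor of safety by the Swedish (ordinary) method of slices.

Ordinary method of slices: FS = Σ[c'·Δl_i + (W_i cosα_i)·tanφ'] / Σ W_i sinα_i, with Δl_i = b_i / cosα_i.
Slice 1: Δl = 1.5/cos0.6° = 1.500 m; N'_1 = 56·cos0.6° = 56.0; c'Δl = 26.85; W sinα = 0.6
Slice 2: Δl = 2.0/cos11.1° = 2.038 m; N'_2 = 209·cos11.1° = 205.1; c'Δl = 36.48; W sinα = 40.2
Slice 3: Δl = 1.2/cos21.2° = 1.287 m; N'_3 = 114·cos21.2° = 106.3; c'Δl = 23.04; W sinα = 41.2
Slice 4: Δl = 2.8/cos34.8° = 3.410 m; N'_4 = 205·cos34.8° = 168.3; c'Δl = 61.04; W sinα = 117.0
Slice 5: Δl = 1.7/cos53.7° = 2.872 m; N'_5 = 48·cos53.7° = 28.4; c'Δl = 51.40; W sinα = 38.7
Σc'Δl = 198.8 kN/m; ΣN' = 564.1 kN/m; ΣW sinα = 237.7 kN/m
Resisting = 198.8 + 564.1·tan26.4° = 198.8 + 280.0 = 478.8 kN/m
FS = 478.8 / 237.7 = 2.014

FS = 2.01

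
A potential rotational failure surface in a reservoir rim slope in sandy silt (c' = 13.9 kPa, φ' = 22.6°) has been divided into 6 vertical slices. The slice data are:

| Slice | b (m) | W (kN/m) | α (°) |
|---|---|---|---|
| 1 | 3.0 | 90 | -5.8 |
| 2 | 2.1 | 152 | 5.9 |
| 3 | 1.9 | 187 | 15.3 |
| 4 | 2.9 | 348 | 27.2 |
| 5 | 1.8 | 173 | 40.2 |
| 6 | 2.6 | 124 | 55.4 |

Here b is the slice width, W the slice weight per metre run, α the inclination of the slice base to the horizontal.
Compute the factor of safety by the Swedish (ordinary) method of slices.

Ordinary method of slices: FS = Σ[c'·Δl_i + (W_i cosα_i)·tanφ'] / Σ W_i sinα_i, with Δl_i = b_i / cosα_i.
Slice 1: Δl = 3.0/cos(-5.8°) = 3.015 m; N'_1 = 90·cos(-5.8°) = 89.5; c'Δl = 41.91; W sinα = -9.1
Slice 2: Δl = 2.1/cos5.9° = 2.111 m; N'_2 = 152·cos5.9° = 151.2; c'Δl = 29.35; W sinα = 15.6
Slice 3: Δl = 1.9/cos15.3° = 1.970 m; N'_3 = 187·cos15.3° = 180.4; c'Δl = 27.38; W sinα = 49.3
Slice 4: Δl = 2.9/cos27.2° = 3.261 m; N'_4 = 348·cos27.2° = 309.5; c'Δl = 45.32; W sinα = 159.1
Slice 5: Δl = 1.8/cos40.2° = 2.357 m; N'_5 = 173·cos40.2° = 132.1; c'Δl = 32.76; W sinα = 111.7
Slice 6: Δl = 2.6/cos55.4° = 4.579 m; N'_6 = 124·cos55.4° = 70.4; c'Δl = 63.64; W sinα = 102.1
Σc'Δl = 240.4 kN/m; ΣN' = 933.2 kN/m; ΣW sinα = 428.7 kN/m
Resisting = 240.4 + 933.2·tan22.6° = 240.4 + 388.4 = 628.8 kN/m
FS = 628.8 / 428.7 = 1.467

FS = 1.47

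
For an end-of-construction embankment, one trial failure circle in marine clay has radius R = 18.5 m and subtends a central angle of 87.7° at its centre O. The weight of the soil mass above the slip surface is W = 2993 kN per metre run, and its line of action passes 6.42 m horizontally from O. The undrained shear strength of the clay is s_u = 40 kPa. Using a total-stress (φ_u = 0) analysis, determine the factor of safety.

Taking moments about the centre O, the resisting moment is provided by the undrained shear strength acting along the arc:
Arc length L_a = R·θ = 18.5·(87.7°·π/180) = 18.5·1.5307 = 28.32 m
M_R = s_u·L_a·R = 40·28.32·18.5 = 20954.6 kN·m/m
M_D = W·d = 2993·6.42 = 19215.1 kN·m/m
FS = M_R / M_D = 20954.6 / 19215.1 = 1.091

FS = 1.09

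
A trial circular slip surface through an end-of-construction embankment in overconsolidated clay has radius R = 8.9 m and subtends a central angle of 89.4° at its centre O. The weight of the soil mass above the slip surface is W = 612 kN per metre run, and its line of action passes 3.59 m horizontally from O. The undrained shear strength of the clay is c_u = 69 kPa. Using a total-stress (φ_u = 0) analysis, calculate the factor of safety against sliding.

FS = 3.88

Taking moments about the centre O, the resisting moment is provided by the undrained shear strength acting along the arc:
Arc length L_a = R·θ = 8.9·(89.4°·π/180) = 8.9·1.5603 = 13.89 m
M_R = c_u·L_a·R = 69·13.89·8.9 = 8527.9 kN·m/m
M_D = W·d = 612·3.59 = 2197.1 kN·m/m
FS = M_R / M_D = 8527.9 / 2197.1 = 3.881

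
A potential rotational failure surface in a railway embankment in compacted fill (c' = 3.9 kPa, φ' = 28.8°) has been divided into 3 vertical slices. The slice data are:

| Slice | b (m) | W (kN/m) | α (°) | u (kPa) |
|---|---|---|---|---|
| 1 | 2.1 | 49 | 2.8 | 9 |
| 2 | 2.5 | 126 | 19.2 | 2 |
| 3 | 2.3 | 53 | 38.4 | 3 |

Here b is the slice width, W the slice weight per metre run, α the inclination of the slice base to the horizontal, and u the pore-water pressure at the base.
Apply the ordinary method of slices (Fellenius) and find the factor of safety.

FS = 1.65

Ordinary method of slices: FS = Σ[c'·Δl_i + (W_i cosα_i − u_i·Δl_i)·tanφ'] / Σ W_i sinα_i, with Δl_i = b_i / cosα_i.
Slice 1: Δl = 2.1/cos2.8° = 2.103 m; N'_1 = 49·cos2.8° − 9·2.103 = 30.0; c'Δl = 8.20; W sinα = 2.4
Slice 2: Δl = 2.5/cos19.2° = 2.647 m; N'_2 = 126·cos19.2° − 2·2.647 = 113.7; c'Δl = 10.32; W sinα = 41.4
Slice 3: Δl = 2.3/cos38.4° = 2.935 m; N'_3 = 53·cos38.4° − 3·2.935 = 32.7; c'Δl = 11.45; W sinα = 32.9
Σc'Δl = 30.0 kN/m; ΣN' = 176.4 kN/m; ΣW sinα = 76.8 kN/m
Resisting = 30.0 + 176.4·tan28.8° = 30.0 + 97.0 = 127.0 kN/m
FS = 127.0 / 76.8 = 1.654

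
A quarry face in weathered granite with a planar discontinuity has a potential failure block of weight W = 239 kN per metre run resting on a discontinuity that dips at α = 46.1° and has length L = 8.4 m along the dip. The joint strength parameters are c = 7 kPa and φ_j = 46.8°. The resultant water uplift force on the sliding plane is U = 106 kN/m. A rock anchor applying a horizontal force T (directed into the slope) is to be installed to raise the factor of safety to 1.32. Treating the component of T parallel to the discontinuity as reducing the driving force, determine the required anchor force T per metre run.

T = 62 kN/m

Resolving forces along and normal to the sliding plane, with the horizontal anchor force T adding T·sinα to the effective normal force and T·cosα acting up the plane against the driving force:
FS = [cL + (W cosα − U + T sinα) tanφ_j] / [W sinα − T cosα]
Without the anchor: N' = 59.7 kN/m, driving T_d = 172.2 kN/m, resisting R = 7·8.4 + 59.7·tan46.8° = 122.4 kN/m, FS = 0.71.
Setting FS = 1.32 and solving for T:
1.32·(172.2 − T cos46.1°) = 122.4 + T sin46.1°·tan46.8°
T·(sin46.1°·tan46.8° + 1.32·cos46.1°) = 1.32·172.2 − 122.4
T·(0.7206·1.0649 + 1.32·0.6934) = 227.3 − 122.4 = 104.9
T·1.6826 = 104.9
T = 62.4 kN/m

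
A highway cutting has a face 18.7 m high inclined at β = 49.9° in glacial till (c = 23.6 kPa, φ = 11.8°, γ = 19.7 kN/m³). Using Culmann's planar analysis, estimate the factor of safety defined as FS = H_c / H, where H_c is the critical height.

FS = 0.90

H_c = (4c/γ) · sinβ cosφ / [1 − cos(β − φ)]
    = (4·23.6/19.7) · sin49.9°·cos11.8° / [1 − cos38.1°]
    = 4.792 · 0.7488 / 0.2131 = 16.84 m
FS = H_c / H = 16.84 / 18.7 = 0.901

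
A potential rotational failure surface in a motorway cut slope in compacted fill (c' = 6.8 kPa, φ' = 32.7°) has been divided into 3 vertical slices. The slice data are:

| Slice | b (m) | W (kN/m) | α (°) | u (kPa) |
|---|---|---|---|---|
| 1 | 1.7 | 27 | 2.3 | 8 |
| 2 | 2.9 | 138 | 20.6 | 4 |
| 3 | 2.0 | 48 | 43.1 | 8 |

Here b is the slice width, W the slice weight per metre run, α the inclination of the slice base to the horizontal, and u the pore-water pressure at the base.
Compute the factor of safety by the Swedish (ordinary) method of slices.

FS = 1.74

Ordinary method of slices: FS = Σ[c'·Δl_i + (W_i cosα_i − u_i·Δl_i)·tanφ'] / Σ W_i sinα_i, with Δl_i = b_i / cosα_i.
Slice 1: Δl = 1.7/cos2.3° = 1.701 m; N'_1 = 27·cos2.3° − 8·1.701 = 13.4; c'Δl = 11.57; W sinα = 1.1
Slice 2: Δl = 2.9/cos20.6° = 3.098 m; N'_2 = 138·cos20.6° − 4·3.098 = 116.8; c'Δl = 21.07; W sinα = 48.6
Slice 3: Δl = 2.0/cos43.1° = 2.739 m; N'_3 = 48·cos43.1° − 8·2.739 = 13.1; c'Δl = 18.63; W sinα = 32.8
Σc'Δl = 51.3 kN/m; ΣN' = 143.3 kN/m; ΣW sinα = 82.4 kN/m
Resisting = 51.3 + 143.3·tan32.7° = 51.3 + 92.0 = 143.3 kN/m
FS = 143.3 / 82.4 = 1.738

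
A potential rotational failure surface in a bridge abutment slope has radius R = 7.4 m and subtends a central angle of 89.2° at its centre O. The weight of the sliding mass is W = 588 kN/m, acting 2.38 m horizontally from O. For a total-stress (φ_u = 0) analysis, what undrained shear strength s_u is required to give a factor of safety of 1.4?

FS = s_u·L_a·R / (W·d), so s_u = FS·W·d / (L_a·R).
Arc length L_a = R·θ = 7.4·(89.2°·π/180) = 7.4·1.5568 = 11.52 m
s_u = 1.4·588·2.38 / (11.52·7.4) = 1959.2 / 85.25 = 22.98 kPa

s_u = 23.0 kPa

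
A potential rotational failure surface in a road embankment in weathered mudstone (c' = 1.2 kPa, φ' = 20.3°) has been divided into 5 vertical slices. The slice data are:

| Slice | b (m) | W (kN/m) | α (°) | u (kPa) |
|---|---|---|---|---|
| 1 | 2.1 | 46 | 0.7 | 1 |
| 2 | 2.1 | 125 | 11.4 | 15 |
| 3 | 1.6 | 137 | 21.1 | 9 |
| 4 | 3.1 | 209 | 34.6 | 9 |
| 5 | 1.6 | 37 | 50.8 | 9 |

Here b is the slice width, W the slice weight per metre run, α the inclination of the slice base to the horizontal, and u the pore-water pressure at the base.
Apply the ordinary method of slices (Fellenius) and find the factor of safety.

Ordinary method of slices: FS = Σ[c'·Δl_i + (W_i cosα_i − u_i·Δl_i)·tanφ'] / Σ W_i sinα_i, with Δl_i = b_i / cosα_i.
Slice 1: Δl = 2.1/cos0.7° = 2.100 m; N'_1 = 46·cos0.7° − 1·2.100 = 43.9; c'Δl = 2.52; W sinα = 0.6
Slice 2: Δl = 2.1/cos11.4° = 2.142 m; N'_2 = 125·cos11.4° − 15·2.142 = 90.4; c'Δl = 2.57; W sinα = 24.7
Slice 3: Δl = 1.6/cos21.1° = 1.715 m; N'_3 = 137·cos21.1° − 9·1.715 = 112.4; c'Δl = 2.06; W sinα = 49.3
Slice 4: Δl = 3.1/cos34.6° = 3.766 m; N'_4 = 209·cos34.6° − 9·3.766 = 138.1; c'Δl = 4.52; W sinα = 118.7
Slice 5: Δl = 1.6/cos50.8° = 2.532 m; N'_5 = 37·cos50.8° − 9·2.532 = 0.6; c'Δl = 3.04; W sinα = 28.7
Σc'Δl = 14.7 kN/m; ΣN' = 385.4 kN/m; ΣW sinα = 221.9 kN/m
Resisting = 14.7 + 385.4·tan20.3° = 14.7 + 142.6 = 157.3 kN/m
FS = 157.3 / 221.9 = 0.709

FS = 0.71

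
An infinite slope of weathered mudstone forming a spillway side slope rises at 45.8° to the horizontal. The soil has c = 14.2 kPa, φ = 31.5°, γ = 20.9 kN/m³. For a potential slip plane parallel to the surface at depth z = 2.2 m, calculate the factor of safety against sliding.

For an infinite slope with a slip plane parallel to the surface (no pore pressure): FS = [c + γz cos²β tanφ] / [γz sinβ cosβ].
γz = 20.9·2.2 = 45.98 kN/m²
Numerator = 14.2 + 45.98·cos²45.8°·tan31.5° = 14.2 + 45.98·0.4860·0.6128 = 27.895 kPa
Denominator = 45.98·sin45.8°·cos45.8° = 45.98·0.7169·0.6972 = 22.981 kPa
FS = 27.895 / 22.981 = 1.214

FS = 1.21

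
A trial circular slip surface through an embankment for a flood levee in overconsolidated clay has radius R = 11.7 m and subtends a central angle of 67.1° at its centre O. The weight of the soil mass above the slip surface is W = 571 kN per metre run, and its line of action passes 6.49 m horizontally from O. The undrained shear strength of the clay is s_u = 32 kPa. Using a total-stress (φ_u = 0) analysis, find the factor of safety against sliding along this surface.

Taking moments about the centre O, the resisting moment is provided by the undrained shear strength acting along the arc:
Arc length L_a = R·θ = 11.7·(67.1°·π/180) = 11.7·1.1711 = 13.70 m
M_R = s_u·L_a·R = 32·13.70·11.7 = 5130.0 kN·m/m
M_D = W·d = 571·6.49 = 3705.8 kN·m/m
FS = M_R / M_D = 5130.0 / 3705.8 = 1.384

FS = 1.38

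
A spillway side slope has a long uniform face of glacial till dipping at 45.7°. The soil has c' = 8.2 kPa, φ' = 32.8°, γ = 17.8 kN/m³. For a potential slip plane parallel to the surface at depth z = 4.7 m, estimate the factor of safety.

For an infinite slope with a slip plane parallel to the surface (no pore pressure): FS = [c' + γz cos²β tanφ'] / [γz sinβ cosβ].
γz = 17.8·4.7 = 83.66 kN/m²
Numerator = 8.2 + 83.66·cos²45.7°·tan32.8° = 8.2 + 83.66·0.4878·0.6445 = 34.499 kPa
Denominator = 83.66·sin45.7°·cos45.7° = 83.66·0.7157·0.6984 = 41.818 kPa
FS = 34.499 / 41.818 = 0.825

FS = 0.82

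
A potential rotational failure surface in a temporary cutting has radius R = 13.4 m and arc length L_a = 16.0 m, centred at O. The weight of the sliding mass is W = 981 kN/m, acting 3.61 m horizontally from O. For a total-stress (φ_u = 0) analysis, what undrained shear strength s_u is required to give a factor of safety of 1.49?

s_u = 24.6 kPa

FS = s_u·L_a·R / (W·d), so s_u = FS·W·d / (L_a·R).
s_u = 1.49·981·3.61 / (16.00·13.4) = 5276.7 / 214.40 = 24.61 kPa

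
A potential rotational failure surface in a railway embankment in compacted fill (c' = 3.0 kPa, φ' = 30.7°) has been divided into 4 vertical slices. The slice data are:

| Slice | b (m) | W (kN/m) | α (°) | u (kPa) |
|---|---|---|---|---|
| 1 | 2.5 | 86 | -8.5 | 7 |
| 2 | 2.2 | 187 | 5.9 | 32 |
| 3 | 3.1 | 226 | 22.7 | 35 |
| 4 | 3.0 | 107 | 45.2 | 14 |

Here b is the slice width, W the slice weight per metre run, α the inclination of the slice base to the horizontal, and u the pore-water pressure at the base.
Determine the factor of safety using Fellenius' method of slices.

FS = 1.23

Ordinary method of slices: FS = Σ[c'·Δl_i + (W_i cosα_i − u_i·Δl_i)·tanφ'] / Σ W_i sinα_i, with Δl_i = b_i / cosα_i.
Slice 1: Δl = 2.5/cos(-8.5°) = 2.528 m; N'_1 = 86·cos(-8.5°) − 7·2.528 = 67.4; c'Δl = 7.58; W sinα = -12.7
Slice 2: Δl = 2.2/cos5.9° = 2.212 m; N'_2 = 187·cos5.9° − 32·2.212 = 115.2; c'Δl = 6.64; W sinα = 19.2
Slice 3: Δl = 3.1/cos22.7° = 3.360 m; N'_3 = 226·cos22.7° − 35·3.360 = 90.9; c'Δl = 10.08; W sinα = 87.2
Slice 4: Δl = 3.0/cos45.2° = 4.258 m; N'_4 = 107·cos45.2° − 14·4.258 = 15.8; c'Δl = 12.77; W sinα = 75.9
Σc'Δl = 37.1 kN/m; ΣN' = 289.3 kN/m; ΣW sinα = 169.6 kN/m
Resisting = 37.1 + 289.3·tan30.7° = 37.1 + 171.8 = 208.8 kN/m
FS = 208.8 / 169.6 = 1.231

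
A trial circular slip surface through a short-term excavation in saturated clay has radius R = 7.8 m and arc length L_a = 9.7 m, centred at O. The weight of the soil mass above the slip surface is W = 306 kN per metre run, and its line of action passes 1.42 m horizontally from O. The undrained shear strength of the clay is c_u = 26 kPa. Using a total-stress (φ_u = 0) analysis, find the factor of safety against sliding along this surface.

Taking moments about the centre O, the resisting moment is provided by the undrained shear strength acting along the arc:
M_R = c_u·L_a·R = 26·9.70·7.8 = 1967.2 kN·m/m
M_D = W·d = 306·1.42 = 434.5 kN·m/m
FS = M_R / M_D = 1967.2 / 434.5 = 4.527

FS = 4.53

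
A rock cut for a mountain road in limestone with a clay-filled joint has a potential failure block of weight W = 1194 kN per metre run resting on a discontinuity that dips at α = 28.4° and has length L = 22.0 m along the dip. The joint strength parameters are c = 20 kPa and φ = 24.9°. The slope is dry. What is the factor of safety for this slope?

FS = 1.63

Resolving the block weight along and normal to the plane and applying the Mohr–Coulomb strength on the joint:
N' = W cosα = 1194·cos28.4° = 1050.3 kN/m
Driving force T = W sinα = 1194·sin28.4° = 567.9 kN/m
Resisting force R = c·L + N'·tanφ = 20·22.0 + 1050.3·tan24.9° = 440.0 + 487.5 = 927.5 kN/m
FS = R / T = 927.5 / 567.9 = 1.633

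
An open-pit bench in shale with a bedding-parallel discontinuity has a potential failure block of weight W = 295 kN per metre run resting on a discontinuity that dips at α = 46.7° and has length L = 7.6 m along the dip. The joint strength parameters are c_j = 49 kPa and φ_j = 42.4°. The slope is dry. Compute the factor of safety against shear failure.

FS = 2.60

Resolving the block weight along and normal to the plane and applying the Mohr–Coulomb strength on the joint:
N' = W cosα = 295·cos46.7° = 202.3 kN/m
Driving force T = W sinα = 295·sin46.7° = 214.7 kN/m
Resisting force R = c_j·L + N'·tanφ_j = 49·7.6 + 202.3·tan42.4° = 372.4 + 184.7 = 557.1 kN/m
FS = R / T = 557.1 / 214.7 = 2.595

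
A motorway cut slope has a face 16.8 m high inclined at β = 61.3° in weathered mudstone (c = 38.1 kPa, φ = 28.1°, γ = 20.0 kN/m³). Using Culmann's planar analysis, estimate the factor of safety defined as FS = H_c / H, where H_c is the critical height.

H_c = (4c/γ) · sinβ cosφ / [1 − cos(β − φ)]
    = (4·38.1/20.0) · sin61.3°·cos28.1° / [1 − cos33.2°]
    = 7.620 · 0.7738 / 0.1632 = 36.12 m
FS = H_c / H = 36.12 / 16.8 = 2.150

FS = 2.15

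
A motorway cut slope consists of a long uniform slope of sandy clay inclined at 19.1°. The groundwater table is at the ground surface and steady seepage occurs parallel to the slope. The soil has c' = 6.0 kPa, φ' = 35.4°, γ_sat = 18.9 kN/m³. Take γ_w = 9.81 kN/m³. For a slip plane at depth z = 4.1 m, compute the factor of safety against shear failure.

With seepage parallel to the slope and the water table at the surface, the effective normal stress on the slip plane uses the buoyant unit weight γ' = γ_sat − γ_w while the driving shear stress uses γ_sat:
FS = [c' + γ' z cos²β tanφ'] / [γ_sat z sinβ cosβ]
γ' = 18.9 − 9.81 = 9.09 kN/m³
Numerator = 6.0 + 9.09·4.1·cos²19.1°·tan35.4° = 6.0 + 9.09·4.1·0.8929·0.7107 = 29.650 kPa
Denominator = 18.9·4.1·sin19.1°·cos19.1° = 18.9·4.1·0.3272·0.9449 = 23.960 kPa
FS = 29.650 / 23.960 = 1.237

FS = 1.24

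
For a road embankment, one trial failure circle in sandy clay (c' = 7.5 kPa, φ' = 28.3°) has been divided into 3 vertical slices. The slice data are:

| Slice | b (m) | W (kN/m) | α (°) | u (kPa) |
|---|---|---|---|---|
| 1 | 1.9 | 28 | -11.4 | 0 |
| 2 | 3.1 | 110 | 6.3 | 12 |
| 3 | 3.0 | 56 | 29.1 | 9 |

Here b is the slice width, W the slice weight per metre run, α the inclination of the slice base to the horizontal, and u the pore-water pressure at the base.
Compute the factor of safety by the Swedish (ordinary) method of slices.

FS = 3.76

Ordinary method of slices: FS = Σ[c'·Δl_i + (W_i cosα_i − u_i·Δl_i)·tanφ'] / Σ W_i sinα_i, with Δl_i = b_i / cosα_i.
Slice 1: Δl = 1.9/cos(-11.4°) = 1.938 m; N'_1 = 28·cos(-11.4°) − 0·1.938 = 27.4; c'Δl = 14.54; W sinα = -5.5
Slice 2: Δl = 3.1/cos6.3° = 3.119 m; N'_2 = 110·cos6.3° − 12·3.119 = 71.9; c'Δl = 23.39; W sinα = 12.1
Slice 3: Δl = 3.0/cos29.1° = 3.433 m; N'_3 = 56·cos29.1° − 9·3.433 = 18.0; c'Δl = 25.75; W sinα = 27.2
Σc'Δl = 63.7 kN/m; ΣN' = 117.4 kN/m; ΣW sinα = 33.8 kN/m
Resisting = 63.7 + 117.4·tan28.3° = 63.7 + 63.2 = 126.9 kN/m
FS = 126.9 / 33.8 = 3.757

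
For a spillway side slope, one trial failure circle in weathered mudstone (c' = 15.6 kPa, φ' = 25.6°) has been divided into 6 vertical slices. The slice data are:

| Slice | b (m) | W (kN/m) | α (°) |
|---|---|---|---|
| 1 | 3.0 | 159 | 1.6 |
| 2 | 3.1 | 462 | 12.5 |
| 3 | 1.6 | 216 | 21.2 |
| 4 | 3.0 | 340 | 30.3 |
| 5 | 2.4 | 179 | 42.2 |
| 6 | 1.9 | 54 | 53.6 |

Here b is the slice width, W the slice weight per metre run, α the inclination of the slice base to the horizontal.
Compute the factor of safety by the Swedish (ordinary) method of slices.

FS = 1.71

Ordinary method of slices: FS = Σ[c'·Δl_i + (W_i cosα_i)·tanφ'] / Σ W_i sinα_i, with Δl_i = b_i / cosα_i.
Slice 1: Δl = 3.0/cos1.6° = 3.001 m; N'_1 = 159·cos1.6° = 158.9; c'Δl = 46.82; W sinα = 4.4
Slice 2: Δl = 3.1/cos12.5° = 3.175 m; N'_2 = 462·cos12.5° = 451.0; c'Δl = 49.53; W sinα = 100.0
Slice 3: Δl = 1.6/cos21.2° = 1.716 m; N'_3 = 216·cos21.2° = 201.4; c'Δl = 26.77; W sinα = 78.1
Slice 4: Δl = 3.0/cos30.3° = 3.475 m; N'_4 = 340·cos30.3° = 293.6; c'Δl = 54.20; W sinα = 171.5
Slice 5: Δl = 2.4/cos42.2° = 3.240 m; N'_5 = 179·cos42.2° = 132.6; c'Δl = 50.54; W sinα = 120.2
Slice 6: Δl = 1.9/cos53.6° = 3.202 m; N'_6 = 54·cos53.6° = 32.0; c'Δl = 49.95; W sinα = 43.5
Σc'Δl = 277.8 kN/m; ΣN' = 1269.6 kN/m; ΣW sinα = 517.8 kN/m
Resisting = 277.8 + 1269.6·tan25.6° = 277.8 + 608.3 = 886.1 kN/m
FS = 886.1 / 517.8 = 1.711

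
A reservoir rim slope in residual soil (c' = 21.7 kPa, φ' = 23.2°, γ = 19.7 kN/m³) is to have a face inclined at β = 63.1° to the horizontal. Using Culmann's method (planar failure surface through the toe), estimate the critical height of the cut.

H_c = 15.51 m

Culmann's analysis gives the critical failure plane at α_cr = (β + φ')/2 = (63.1 + 23.2)/2 = 43.1°, and the critical height
H_c = (4c'/γ) · sinβ cosφ' / [1 − cos(β − φ')]
    = (4·21.7/19.7) · sin63.1°·cos23.2° / [1 − cos(39.9°)]
    = 4.406 · 0.8918·0.9191 / [1 − 0.7672]
    = 4.406 · 0.8197 / 0.2328
    = 15.51 m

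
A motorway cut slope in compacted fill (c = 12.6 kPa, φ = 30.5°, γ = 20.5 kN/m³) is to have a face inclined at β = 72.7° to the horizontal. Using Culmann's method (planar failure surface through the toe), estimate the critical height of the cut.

H_c = 7.80 m

Culmann's analysis gives the critical failure plane at α_cr = (β + φ)/2 = (72.7 + 30.5)/2 = 51.6°, and the critical height
H_c = (4c/γ) · sinβ cosφ / [1 − cos(β − φ)]
    = (4·12.6/20.5) · sin72.7°·cos30.5° / [1 − cos(42.2°)]
    = 2.459 · 0.9548·0.8616 / [1 − 0.7408]
    = 2.459 · 0.8226 / 0.2592
    = 7.80 m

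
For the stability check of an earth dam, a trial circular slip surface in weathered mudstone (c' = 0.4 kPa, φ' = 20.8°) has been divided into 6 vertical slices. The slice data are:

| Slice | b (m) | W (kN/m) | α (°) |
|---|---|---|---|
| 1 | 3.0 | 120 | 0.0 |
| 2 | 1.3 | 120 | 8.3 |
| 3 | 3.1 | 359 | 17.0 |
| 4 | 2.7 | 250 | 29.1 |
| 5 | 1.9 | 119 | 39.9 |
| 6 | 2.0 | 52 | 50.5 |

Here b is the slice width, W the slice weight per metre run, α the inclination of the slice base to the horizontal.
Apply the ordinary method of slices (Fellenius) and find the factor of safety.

Ordinary method of slices: FS = Σ[c'·Δl_i + (W_i cosα_i)·tanφ'] / Σ W_i sinα_i, with Δl_i = b_i / cosα_i.
Slice 1: Δl = 3.0/cos0.0° = 3.000 m; N'_1 = 120·cos0.0° = 120.0; c'Δl = 1.20; W sinα = 0.0
Slice 2: Δl = 1.3/cos8.3° = 1.314 m; N'_2 = 120·cos8.3° = 118.7; c'Δl = 0.53; W sinα = 17.3
Slice 3: Δl = 3.1/cos17.0° = 3.242 m; N'_3 = 359·cos17.0° = 343.3; c'Δl = 1.30; W sinα = 105.0
Slice 4: Δl = 2.7/cos29.1° = 3.090 m; N'_4 = 250·cos29.1° = 218.4; c'Δl = 1.24; W sinα = 121.6
Slice 5: Δl = 1.9/cos39.9° = 2.477 m; N'_5 = 119·cos39.9° = 91.3; c'Δl = 0.99; W sinα = 76.3
Slice 6: Δl = 2.0/cos50.5° = 3.144 m; N'_6 = 52·cos50.5° = 33.1; c'Δl = 1.26; W sinα = 40.1
Σc'Δl = 6.5 kN/m; ΣN' = 924.9 kN/m; ΣW sinα = 360.3 kN/m
Resisting = 6.5 + 924.9·tan20.8° = 6.5 + 351.3 = 357.8 kN/m
FS = 357.8 / 360.3 = 0.993

FS = 0.99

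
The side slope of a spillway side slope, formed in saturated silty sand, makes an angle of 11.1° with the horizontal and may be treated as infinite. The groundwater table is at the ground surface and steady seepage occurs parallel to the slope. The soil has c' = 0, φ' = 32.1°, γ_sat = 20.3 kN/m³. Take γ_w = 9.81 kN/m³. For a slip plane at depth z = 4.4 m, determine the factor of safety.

With seepage parallel to the slope and the water table at the surface, the effective normal stress on the slip plane uses the buoyant unit weight γ' = γ_sat − γ_w while the driving shear stress uses γ_sat:
FS = [c' + γ' z cos²β tanφ'] / [γ_sat z sinβ cosβ]
(For c' = 0 this reduces to FS = (γ'/γ_sat)·tanφ'/tanβ.)
γ' = 20.3 − 9.81 = 10.49 kN/m³
Numerator = 0.0 + 10.49·4.4·cos²11.1°·tan32.1° = 0.0 + 10.49·4.4·0.9629·0.6273 = 27.880 kPa
Denominator = 20.3·4.4·sin11.1°·cos11.1° = 20.3·4.4·0.1925·0.9813 = 16.874 kPa
FS = 27.880 / 16.874 = 1.652

FS = 1.65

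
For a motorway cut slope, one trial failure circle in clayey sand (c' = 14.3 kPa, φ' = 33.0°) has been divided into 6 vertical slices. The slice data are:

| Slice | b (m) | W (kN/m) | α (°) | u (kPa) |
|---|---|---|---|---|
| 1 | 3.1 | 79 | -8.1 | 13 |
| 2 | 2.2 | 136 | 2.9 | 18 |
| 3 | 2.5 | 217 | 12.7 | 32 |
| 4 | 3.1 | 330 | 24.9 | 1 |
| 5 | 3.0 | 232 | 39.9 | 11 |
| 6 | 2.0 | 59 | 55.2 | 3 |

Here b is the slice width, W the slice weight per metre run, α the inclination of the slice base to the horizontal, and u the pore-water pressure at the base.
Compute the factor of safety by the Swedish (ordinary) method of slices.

FS = 1.93

Ordinary method of slices: FS = Σ[c'·Δl_i + (W_i cosα_i − u_i·Δl_i)·tanφ'] / Σ W_i sinα_i, with Δl_i = b_i / cosα_i.
Slice 1: Δl = 3.1/cos(-8.1°) = 3.131 m; N'_1 = 79·cos(-8.1°) − 13·3.131 = 37.5; c'Δl = 44.78; W sinα = -11.1
Slice 2: Δl = 2.2/cos2.9° = 2.203 m; N'_2 = 136·cos2.9° − 18·2.203 = 96.2; c'Δl = 31.50; W sinα = 6.9
Slice 3: Δl = 2.5/cos12.7° = 2.563 m; N'_3 = 217·cos12.7° − 32·2.563 = 129.7; c'Δl = 36.65; W sinα = 47.7
Slice 4: Δl = 3.1/cos24.9° = 3.418 m; N'_4 = 330·cos24.9° − 1·3.418 = 295.9; c'Δl = 48.87; W sinα = 138.9
Slice 5: Δl = 3.0/cos39.9° = 3.911 m; N'_5 = 232·cos39.9° − 11·3.911 = 135.0; c'Δl = 55.92; W sinα = 148.8
Slice 6: Δl = 2.0/cos55.2° = 3.504 m; N'_6 = 59·cos55.2° − 3·3.504 = 23.2; c'Δl = 50.11; W sinα = 48.4
Σc'Δl = 267.8 kN/m; ΣN' = 717.4 kN/m; ΣW sinα = 379.7 kN/m
Resisting = 267.8 + 717.4·tan33.0° = 267.8 + 465.9 = 733.7 kN/m
FS = 733.7 / 379.7 = 1.933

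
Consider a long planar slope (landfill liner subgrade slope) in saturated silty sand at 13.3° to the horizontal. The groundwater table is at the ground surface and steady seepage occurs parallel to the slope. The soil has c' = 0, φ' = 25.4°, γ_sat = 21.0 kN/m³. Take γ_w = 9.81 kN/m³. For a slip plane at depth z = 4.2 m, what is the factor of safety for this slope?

FS = 1.07

With seepage parallel to the slope and the water table at the surface, the effective normal stress on the slip plane uses the buoyant unit weight γ' = γ_sat − γ_w while the driving shear stress uses γ_sat:
FS = [c' + γ' z cos²β tanφ'] / [γ_sat z sinβ cosβ]
(For c' = 0 this reduces to FS = (γ'/γ_sat)·tanφ'/tanβ.)
γ' = 21.0 − 9.81 = 11.19 kN/m³
Numerator = 0.0 + 11.19·4.2·cos²13.3°·tan25.4° = 0.0 + 11.19·4.2·0.9471·0.4748 = 21.135 kPa
Denominator = 21.0·4.2·sin13.3°·cos13.3° = 21.0·4.2·0.2300·0.9732 = 19.746 kPa
FS = 21.135 / 19.746 = 1.070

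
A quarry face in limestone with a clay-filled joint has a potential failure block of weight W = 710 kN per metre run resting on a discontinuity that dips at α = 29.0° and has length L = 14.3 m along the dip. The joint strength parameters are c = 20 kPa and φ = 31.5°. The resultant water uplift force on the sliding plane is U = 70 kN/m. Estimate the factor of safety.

Resolving the block weight along and normal to the plane and applying the Mohr–Coulomb strength on the joint:
N' = W cosα − U = 710·cos29.0° − 70 = 551.0 kN/m
Driving force T = W sinα = 710·sin29.0° = 344.2 kN/m
Resisting force R = c·L + N'·tanφ = 20·14.3 + 551.0·tan31.5° = 286.0 + 337.6 = 623.6 kN/m
FS = R / T = 623.6 / 344.2 = 1.812

FS = 1.81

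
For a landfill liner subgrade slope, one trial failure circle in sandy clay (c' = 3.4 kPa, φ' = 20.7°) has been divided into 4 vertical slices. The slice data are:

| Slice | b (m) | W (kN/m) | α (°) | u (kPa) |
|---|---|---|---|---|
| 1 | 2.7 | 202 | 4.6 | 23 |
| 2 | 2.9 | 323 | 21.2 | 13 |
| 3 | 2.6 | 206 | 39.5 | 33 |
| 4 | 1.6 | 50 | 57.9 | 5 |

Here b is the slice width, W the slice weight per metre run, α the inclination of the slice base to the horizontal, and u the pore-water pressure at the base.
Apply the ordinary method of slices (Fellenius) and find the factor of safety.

FS = 0.70

Ordinary method of slices: FS = Σ[c'·Δl_i + (W_i cosα_i − u_i·Δl_i)·tanφ'] / Σ W_i sinα_i, with Δl_i = b_i / cosα_i.
Slice 1: Δl = 2.7/cos4.6° = 2.709 m; N'_1 = 202·cos4.6° − 23·2.709 = 139.0; c'Δl = 9.21; W sinα = 16.2
Slice 2: Δl = 2.9/cos21.2° = 3.111 m; N'_2 = 323·cos21.2° − 13·3.111 = 260.7; c'Δl = 10.58; W sinα = 116.8
Slice 3: Δl = 2.6/cos39.5° = 3.370 m; N'_3 = 206·cos39.5° − 33·3.370 = 47.8; c'Δl = 11.46; W sinα = 131.0
Slice 4: Δl = 1.6/cos57.9° = 3.011 m; N'_4 = 50·cos57.9° − 5·3.011 = 11.5; c'Δl = 10.24; W sinα = 42.4
Σc'Δl = 41.5 kN/m; ΣN' = 459.0 kN/m; ΣW sinα = 306.4 kN/m
Resisting = 41.5 + 459.0·tan20.7° = 41.5 + 173.5 = 214.9 kN/m
FS = 214.9 / 306.4 = 0.701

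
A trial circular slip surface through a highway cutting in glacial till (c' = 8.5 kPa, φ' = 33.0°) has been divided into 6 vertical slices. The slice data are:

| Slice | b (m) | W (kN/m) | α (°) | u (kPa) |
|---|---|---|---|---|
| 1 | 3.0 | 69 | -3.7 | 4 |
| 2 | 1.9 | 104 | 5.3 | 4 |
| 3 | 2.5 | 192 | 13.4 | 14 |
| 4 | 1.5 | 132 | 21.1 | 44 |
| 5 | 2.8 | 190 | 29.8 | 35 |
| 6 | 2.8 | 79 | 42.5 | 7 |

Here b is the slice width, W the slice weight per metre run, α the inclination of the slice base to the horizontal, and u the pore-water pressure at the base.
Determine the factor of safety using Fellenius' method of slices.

Ordinary method of slices: FS = Σ[c'·Δl_i + (W_i cosα_i − u_i·Δl_i)·tanφ'] / Σ W_i sinα_i, with Δl_i = b_i / cosα_i.
Slice 1: Δl = 3.0/cos(-3.7°) = 3.006 m; N'_1 = 69·cos(-3.7°) − 4·3.006 = 56.8; c'Δl = 25.55; W sinα = -4.5
Slice 2: Δl = 1.9/cos5.3° = 1.908 m; N'_2 = 104·cos5.3° − 4·1.908 = 95.9; c'Δl = 16.22; W sinα = 9.6
Slice 3: Δl = 2.5/cos13.4° = 2.570 m; N'_3 = 192·cos13.4° − 14·2.570 = 150.8; c'Δl = 21.84; W sinα = 44.5
Slice 4: Δl = 1.5/cos21.1° = 1.608 m; N'_4 = 132·cos21.1° − 44·1.608 = 52.4; c'Δl = 13.67; W sinα = 47.5
Slice 5: Δl = 2.8/cos29.8° = 3.227 m; N'_5 = 190·cos29.8° − 35·3.227 = 51.9; c'Δl = 27.43; W sinα = 94.4
Slice 6: Δl = 2.8/cos42.5° = 3.798 m; N'_6 = 79·cos42.5° − 7·3.798 = 31.7; c'Δl = 32.28; W sinα = 53.4
Σc'Δl = 137.0 kN/m; ΣN' = 439.6 kN/m; ΣW sinα = 245.0 kN/m
Resisting = 137.0 + 439.6·tan33.0° = 137.0 + 285.5 = 422.4 kN/m
FS = 422.4 / 245.0 = 1.724

FS = 1.72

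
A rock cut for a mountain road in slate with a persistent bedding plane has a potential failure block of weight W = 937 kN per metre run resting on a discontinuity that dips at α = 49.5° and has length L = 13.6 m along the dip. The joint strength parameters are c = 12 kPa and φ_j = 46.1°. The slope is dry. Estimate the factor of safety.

Resolving the block weight along and normal to the plane and applying the Mohr–Coulomb strength on the joint:
N' = W cosα = 937·cos49.5° = 608.5 kN/m
Driving force T = W sinα = 937·sin49.5° = 712.5 kN/m
Resisting force R = c·L + N'·tanφ_j = 12·13.6 + 608.5·tan46.1° = 163.2 + 632.4 = 795.6 kN/m
FS = R / T = 795.6 / 712.5 = 1.117

FS = 1.12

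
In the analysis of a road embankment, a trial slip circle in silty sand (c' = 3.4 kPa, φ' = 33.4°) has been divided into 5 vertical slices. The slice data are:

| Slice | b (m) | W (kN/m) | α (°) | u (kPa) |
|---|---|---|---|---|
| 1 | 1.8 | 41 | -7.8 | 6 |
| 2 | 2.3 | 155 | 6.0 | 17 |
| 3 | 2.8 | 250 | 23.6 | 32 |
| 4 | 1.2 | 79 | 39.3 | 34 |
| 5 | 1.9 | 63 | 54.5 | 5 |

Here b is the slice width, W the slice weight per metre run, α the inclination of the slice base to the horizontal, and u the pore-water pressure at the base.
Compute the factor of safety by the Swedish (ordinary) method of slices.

Ordinary method of slices: FS = Σ[c'·Δl_i + (W_i cosα_i − u_i·Δl_i)·tanφ'] / Σ W_i sinα_i, with Δl_i = b_i / cosα_i.
Slice 1: Δl = 1.8/cos(-7.8°) = 1.817 m; N'_1 = 41·cos(-7.8°) − 6·1.817 = 29.7; c'Δl = 6.18; W sinα = -5.6
Slice 2: Δl = 2.3/cos6.0° = 2.313 m; N'_2 = 155·cos6.0° − 17·2.313 = 114.8; c'Δl = 7.86; W sinα = 16.2
Slice 3: Δl = 2.8/cos23.6° = 3.056 m; N'_3 = 250·cos23.6° − 32·3.056 = 131.3; c'Δl = 10.39; W sinα = 100.1
Slice 4: Δl = 1.2/cos39.3° = 1.551 m; N'_4 = 79·cos39.3° − 34·1.551 = 8.4; c'Δl = 5.27; W sinα = 50.0
Slice 5: Δl = 1.9/cos54.5° = 3.272 m; N'_5 = 63·cos54.5° − 5·3.272 = 20.2; c'Δl = 11.12; W sinα = 51.3
Σc'Δl = 40.8 kN/m; ΣN' = 304.5 kN/m; ΣW sinα = 212.1 kN/m
Resisting = 40.8 + 304.5·tan33.4° = 40.8 + 200.8 = 241.6 kN/m
FS = 241.6 / 212.1 = 1.139

FS = 1.14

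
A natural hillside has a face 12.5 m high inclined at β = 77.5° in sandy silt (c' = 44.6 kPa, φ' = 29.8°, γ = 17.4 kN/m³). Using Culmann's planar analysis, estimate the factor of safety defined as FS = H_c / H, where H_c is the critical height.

FS = 2.13

H_c = (4c'/γ) · sinβ cosφ' / [1 − cos(β − φ')]
    = (4·44.6/17.4) · sin77.5°·cos29.8° / [1 − cos47.7°]
    = 10.253 · 0.8472 / 0.3270 = 26.56 m
FS = H_c / H = 26.56 / 12.5 = 2.125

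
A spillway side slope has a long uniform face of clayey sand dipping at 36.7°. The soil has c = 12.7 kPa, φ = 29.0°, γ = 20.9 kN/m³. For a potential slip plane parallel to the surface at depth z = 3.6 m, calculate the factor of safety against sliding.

For an infinite slope with a slip plane parallel to the surface (no pore pressure): FS = [c + γz cos²β tanφ] / [γz sinβ cosβ].
γz = 20.9·3.6 = 75.24 kN/m²
Numerator = 12.7 + 75.24·cos²36.7°·tan29.0° = 12.7 + 75.24·0.6428·0.5543 = 39.511 kPa
Denominator = 75.24·sin36.7°·cos36.7° = 75.24·0.5976·0.8018 = 36.052 kPa
FS = 39.511 / 36.052 = 1.096

FS = 1.10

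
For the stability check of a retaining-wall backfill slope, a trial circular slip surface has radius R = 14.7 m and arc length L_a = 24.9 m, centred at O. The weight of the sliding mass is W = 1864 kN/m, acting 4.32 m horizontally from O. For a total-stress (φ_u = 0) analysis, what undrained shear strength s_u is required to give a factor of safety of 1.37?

s_u = 30.1 kPa

FS = s_u·L_a·R / (W·d), so s_u = FS·W·d / (L_a·R).
s_u = 1.37·1864·4.32 / (24.90·14.7) = 11031.9 / 366.03 = 30.14 kPa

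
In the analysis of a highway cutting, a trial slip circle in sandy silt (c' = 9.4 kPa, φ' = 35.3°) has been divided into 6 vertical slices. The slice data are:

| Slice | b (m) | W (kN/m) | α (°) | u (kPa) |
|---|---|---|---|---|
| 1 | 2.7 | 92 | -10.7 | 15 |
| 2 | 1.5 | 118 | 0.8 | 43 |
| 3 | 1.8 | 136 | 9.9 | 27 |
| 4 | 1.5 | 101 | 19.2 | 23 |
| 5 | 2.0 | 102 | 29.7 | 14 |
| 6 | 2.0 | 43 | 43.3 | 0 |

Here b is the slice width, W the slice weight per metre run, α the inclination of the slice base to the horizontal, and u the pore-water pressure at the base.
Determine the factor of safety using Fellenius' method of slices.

FS = 2.94

Ordinary method of slices: FS = Σ[c'·Δl_i + (W_i cosα_i − u_i·Δl_i)·tanφ'] / Σ W_i sinα_i, with Δl_i = b_i / cosα_i.
Slice 1: Δl = 2.7/cos(-10.7°) = 2.748 m; N'_1 = 92·cos(-10.7°) − 15·2.748 = 49.2; c'Δl = 25.83; W sinα = -17.1
Slice 2: Δl = 1.5/cos0.8° = 1.500 m; N'_2 = 118·cos0.8° − 43·1.500 = 53.5; c'Δl = 14.10; W sinα = 1.6
Slice 3: Δl = 1.8/cos9.9° = 1.827 m; N'_3 = 136·cos9.9° − 27·1.827 = 84.6; c'Δl = 17.18; W sinα = 23.4
Slice 4: Δl = 1.5/cos19.2° = 1.588 m; N'_4 = 101·cos19.2° − 23·1.588 = 58.8; c'Δl = 14.93; W sinα = 33.2
Slice 5: Δl = 2.0/cos29.7° = 2.302 m; N'_5 = 102·cos29.7° − 14·2.302 = 56.4; c'Δl = 21.64; W sinα = 50.5
Slice 6: Δl = 2.0/cos43.3° = 2.748 m; N'_6 = 43·cos43.3° − 0·2.748 = 31.3; c'Δl = 25.83; W sinα = 29.5
Σc'Δl = 119.5 kN/m; ΣN' = 333.8 kN/m; ΣW sinα = 121.2 kN/m
Resisting = 119.5 + 333.8·tan35.3° = 119.5 + 236.4 = 355.9 kN/m
FS = 355.9 / 121.2 = 2.936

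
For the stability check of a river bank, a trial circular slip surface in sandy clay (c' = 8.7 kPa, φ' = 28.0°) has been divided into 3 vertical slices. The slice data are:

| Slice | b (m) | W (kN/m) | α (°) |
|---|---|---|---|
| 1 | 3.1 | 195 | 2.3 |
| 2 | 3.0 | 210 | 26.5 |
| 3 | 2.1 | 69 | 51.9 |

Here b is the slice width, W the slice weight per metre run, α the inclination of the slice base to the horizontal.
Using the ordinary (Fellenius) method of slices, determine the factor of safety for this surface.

Ordinary method of slices: FS = Σ[c'·Δl_i + (W_i cosα_i)·tanφ'] / Σ W_i sinα_i, with Δl_i = b_i / cosα_i.
Slice 1: Δl = 3.1/cos2.3° = 3.102 m; N'_1 = 195·cos2.3° = 194.8; c'Δl = 26.99; W sinα = 7.8
Slice 2: Δl = 3.0/cos26.5° = 3.352 m; N'_2 = 210·cos26.5° = 187.9; c'Δl = 29.16; W sinα = 93.7
Slice 3: Δl = 2.1/cos51.9° = 3.403 m; N'_3 = 69·cos51.9° = 42.6; c'Δl = 29.61; W sinα = 54.3
Σc'Δl = 85.8 kN/m; ΣN' = 425.4 kN/m; ΣW sinα = 155.8 kN/m
Resisting = 85.8 + 425.4·tan28.0° = 85.8 + 226.2 = 311.9 kN/m
FS = 311.9 / 155.8 = 2.002

FS = 2.00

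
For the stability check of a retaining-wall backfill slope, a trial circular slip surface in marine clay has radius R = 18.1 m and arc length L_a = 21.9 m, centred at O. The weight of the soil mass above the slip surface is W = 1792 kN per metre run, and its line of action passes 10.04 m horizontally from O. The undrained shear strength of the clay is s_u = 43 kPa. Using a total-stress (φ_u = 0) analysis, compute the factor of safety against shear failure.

Taking moments about the centre O, the resisting moment is provided by the undrained shear strength acting along the arc:
M_R = s_u·L_a·R = 43·21.90·18.1 = 17044.8 kN·m/m
M_D = W·d = 1792·10.04 = 17991.7 kN·m/m
FS = M_R / M_D = 17044.8 / 17991.7 = 0.947

FS = 0.95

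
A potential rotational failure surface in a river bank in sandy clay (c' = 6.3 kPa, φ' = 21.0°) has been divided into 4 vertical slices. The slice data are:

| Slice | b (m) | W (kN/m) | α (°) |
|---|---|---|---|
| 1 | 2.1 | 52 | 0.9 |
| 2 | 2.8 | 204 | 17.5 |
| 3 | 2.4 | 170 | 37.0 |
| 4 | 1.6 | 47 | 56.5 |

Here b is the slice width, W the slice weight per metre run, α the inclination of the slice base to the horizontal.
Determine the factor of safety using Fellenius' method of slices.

Ordinary method of slices: FS = Σ[c'·Δl_i + (W_i cosα_i)·tanφ'] / Σ W_i sinα_i, with Δl_i = b_i / cosα_i.
Slice 1: Δl = 2.1/cos0.9° = 2.100 m; N'_1 = 52·cos0.9° = 52.0; c'Δl = 13.23; W sinα = 0.8
Slice 2: Δl = 2.8/cos17.5° = 2.936 m; N'_2 = 204·cos17.5° = 194.6; c'Δl = 18.50; W sinα = 61.3
Slice 3: Δl = 2.4/cos37.0° = 3.005 m; N'_3 = 170·cos37.0° = 135.8; c'Δl = 18.93; W sinα = 102.3
Slice 4: Δl = 1.6/cos56.5° = 2.899 m; N'_4 = 47·cos56.5° = 25.9; c'Δl = 18.26; W sinα = 39.2
Σc'Δl = 68.9 kN/m; ΣN' = 408.3 kN/m; ΣW sinα = 203.7 kN/m
Resisting = 68.9 + 408.3·tan21.0° = 68.9 + 156.7 = 225.6 kN/m
FS = 225.6 / 203.7 = 1.108

FS = 1.11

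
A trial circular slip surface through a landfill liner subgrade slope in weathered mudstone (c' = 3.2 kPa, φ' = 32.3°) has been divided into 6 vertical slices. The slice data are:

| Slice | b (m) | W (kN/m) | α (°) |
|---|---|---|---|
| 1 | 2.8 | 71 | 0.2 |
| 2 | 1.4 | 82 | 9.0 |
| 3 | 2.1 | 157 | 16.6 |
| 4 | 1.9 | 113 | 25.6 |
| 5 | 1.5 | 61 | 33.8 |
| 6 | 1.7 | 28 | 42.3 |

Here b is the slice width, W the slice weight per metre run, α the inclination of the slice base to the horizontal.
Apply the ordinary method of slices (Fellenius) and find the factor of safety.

Ordinary method of slices: FS = Σ[c'·Δl_i + (W_i cosα_i)·tanφ'] / Σ W_i sinα_i, with Δl_i = b_i / cosα_i.
Slice 1: Δl = 2.8/cos0.2° = 2.800 m; N'_1 = 71·cos0.2° = 71.0; c'Δl = 8.96; W sinα = 0.2
Slice 2: Δl = 1.4/cos9.0° = 1.417 m; N'_2 = 82·cos9.0° = 81.0; c'Δl = 4.54; W sinα = 12.8
Slice 3: Δl = 2.1/cos16.6° = 2.191 m; N'_3 = 157·cos16.6° = 150.5; c'Δl = 7.01; W sinα = 44.9
Slice 4: Δl = 1.9/cos25.6° = 2.107 m; N'_4 = 113·cos25.6° = 101.9; c'Δl = 6.74; W sinα = 48.8
Slice 5: Δl = 1.5/cos33.8° = 1.805 m; N'_5 = 61·cos33.8° = 50.7; c'Δl = 5.78; W sinα = 33.9
Slice 6: Δl = 1.7/cos42.3° = 2.298 m; N'_6 = 28·cos42.3° = 20.7; c'Δl = 7.36; W sinα = 18.8
Σc'Δl = 40.4 kN/m; ΣN' = 475.8 kN/m; ΣW sinα = 159.5 kN/m
Resisting = 40.4 + 475.8·tan32.3° = 40.4 + 300.8 = 341.1 kN/m
FS = 341.1 / 159.5 = 2.138

FS = 2.14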